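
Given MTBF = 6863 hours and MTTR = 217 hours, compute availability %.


Availability = MTBF / (MTBF + MTTR)
Availability = 6863 / (6863 + 217)
Availability = 6863 / 7080
Availability = 96.935%

96.935%


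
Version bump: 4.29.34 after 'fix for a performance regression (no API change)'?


Current: 4.29.34
Change category: 'fix for a performance regression (no API change)' → patch bump
SemVer rule: patch bump → increment PATCH (MAJOR and MINOR unchanged)
New: 4.29.35

4.29.35


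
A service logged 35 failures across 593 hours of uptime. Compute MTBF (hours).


Formula: MTBF = Total operating time / Number of failures
MTBF = 593 / 35
MTBF = 16.94 hours

16.94 hours


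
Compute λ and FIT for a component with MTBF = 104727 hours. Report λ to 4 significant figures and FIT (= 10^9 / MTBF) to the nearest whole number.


Formula: λ = 1 / MTBF; FIT = λ × 1e9 = 1e9 / MTBF
λ = 1 / 104727 ≈ 9.549e-06 failures/hour
FIT = 1e9 / 104727 ≈ 9549 failures per 1e9 hours (nearest whole number)

λ = 9.549e-06 /h, FIT = 9549


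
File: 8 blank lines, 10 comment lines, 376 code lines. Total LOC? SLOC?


Total LOC = blank + comment + code
Total LOC = 8 + 10 + 376 = 394
SLOC (source only) = code = 376

Total LOC: 394, SLOC: 376


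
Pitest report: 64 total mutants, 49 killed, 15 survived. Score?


Mutation score = killed / total * 100
Mutation score = 49 / 64 * 100
Mutation score = 76.56%

76.56%


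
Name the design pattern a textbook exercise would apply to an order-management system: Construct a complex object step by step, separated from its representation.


This matches the Builder pattern

Builder


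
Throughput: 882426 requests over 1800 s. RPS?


Formula: throughput = requests / seconds
throughput = 882426 / 1800
throughput = 490.24 requests/second

490.24 requests/second


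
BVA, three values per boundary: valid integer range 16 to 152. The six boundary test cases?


Range: [16, 152]
Boundaries: just below min, min, min+1, max-1, max, just above max
Values: [15, 16, 17, 151, 152, 153]

[15, 16, 17, 151, 152, 153]


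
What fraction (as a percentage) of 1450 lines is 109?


Coverage = covered / total * 100
Coverage = 109 / 1450 * 100
Coverage = 7.52%

7.52%


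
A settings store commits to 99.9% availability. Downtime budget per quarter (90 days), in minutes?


Formula: allowed downtime = period * (100 - SLA) / 100
Period (quarter (90 days)) = 129600 minutes
Unavailability fraction = (100 - 99.9) / 100
Allowed downtime = 129600 * (100 - 99.9) / 100
Allowed downtime = 129.6 minutes

129.6 minutes


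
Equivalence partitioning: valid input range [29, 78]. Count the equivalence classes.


Valid range: [29, 78]
Class 1: x < 29 — invalid
Class 2: 29 ≤ x ≤ 78 — valid
Class 3: x > 78 — invalid
Total equivalence classes: 3

3 equivalence classes


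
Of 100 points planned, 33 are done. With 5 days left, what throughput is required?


Formula: Required rate = Remaining points / Days left
Remaining = 100 - 33 = 67 points
Required rate = 67 / 5 = 13.4 points/day

13.4 points/day


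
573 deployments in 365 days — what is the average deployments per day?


Formula: deployments per day = releases / days
= 573 / 365
= 1.57 deploys/day
(equivalently, 10.99 deploys/week)

1.57 deploys/day


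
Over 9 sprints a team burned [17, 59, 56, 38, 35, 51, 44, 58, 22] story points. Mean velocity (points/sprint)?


Formula: Avg velocity = Total points / Number of sprints
Points: [17, 59, 56, 38, 35, 51, 44, 58, 22]
Sum = 17 + 59 + 56 + 38 + 35 + 51 + 44 + 58 + 22 = 380
Avg velocity = 380 / 9 = 42.22 points/sprint

42.22 points/sprint


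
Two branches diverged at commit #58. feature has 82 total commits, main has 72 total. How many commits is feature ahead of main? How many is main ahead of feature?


Common ancestor: commit #58
feature commits after divergence: 82 - 58 = 24
main commits after divergence: 72 - 58 = 14
feature is 24 commits ahead of main
main is 14 commits ahead of feature

feature ahead: 24, main ahead: 14


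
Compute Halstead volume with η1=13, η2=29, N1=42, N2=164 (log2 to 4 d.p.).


Formula: V = N * log2(η), where N = N1 + N2 and η = η1 + η2
η = 13 + 29 = 42
N = 42 + 164 = 206
log2(42) ≈ 5.3923
V = 206 * 5.3923 = 1110.81

1110.81


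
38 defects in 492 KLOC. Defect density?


Defect density = defects / KLOC
Defect density = 38 / 492
Defect density = 0.077 defects/KLOC

0.077 defects/KLOC


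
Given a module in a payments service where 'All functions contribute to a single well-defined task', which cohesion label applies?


Reasoning: Best: single purpose
Type: Functional cohesion

Functional cohesion


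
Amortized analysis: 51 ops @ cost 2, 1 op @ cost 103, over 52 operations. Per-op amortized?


Formula: Amortized cost = Total cost / Operations
Total cost = (51 * 2) + (1 * 103)
Total cost = 102 + 103 = 205
Amortized = 205 / 52 = 3.9423

3.9423


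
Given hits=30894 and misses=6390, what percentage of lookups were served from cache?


Formula: hit rate = hits / (hits + misses) * 100
hit rate = 30894 / (30894 + 6390) * 100
hit rate = 30894 / 37284 * 100
hit rate = 82.86%

82.86%


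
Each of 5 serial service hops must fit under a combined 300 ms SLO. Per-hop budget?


Formula: per_stage = total_budget / stages
per_stage = 300 / 5
per_stage = 60.0 ms

60.0 ms


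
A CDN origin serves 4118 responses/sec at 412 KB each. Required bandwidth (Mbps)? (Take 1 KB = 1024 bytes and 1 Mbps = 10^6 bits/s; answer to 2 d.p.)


Formula: Mbps = payload_bytes * RPS * 8 / 1e6
Payload per request = 412 KB = 412 * 1024 = 421888 bytes
Total bytes/sec = 421888 * 4118 = 1737334784
Total bits/sec = 1737334784 * 8 = 13898678272
Mbps = 13898678272 / 1e6 = 13898.68

13898.68 Mbps


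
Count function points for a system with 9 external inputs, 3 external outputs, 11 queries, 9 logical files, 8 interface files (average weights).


UFP = EI*4 + EO*5 + EQ*4 + ILF*10 + EIF*7
UFP = 9*4 + 3*5 + 11*4 + 9*10 + 8*7
UFP = 36 + 15 + 44 + 90 + 56
UFP = 241

241


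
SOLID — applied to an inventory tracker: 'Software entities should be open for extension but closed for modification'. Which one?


This describes the Open/Closed Principle (OCP)

Open/Closed Principle (OCP)


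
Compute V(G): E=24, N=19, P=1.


Formula: V(G) = E - N + 2P
V(G) = 24 - 19 + 2*1
V(G) = 5 + 2
V(G) = 7

7


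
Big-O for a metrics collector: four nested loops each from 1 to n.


Reasoning: four levels of nesting
Complexity: O(n^4)

O(n^4)


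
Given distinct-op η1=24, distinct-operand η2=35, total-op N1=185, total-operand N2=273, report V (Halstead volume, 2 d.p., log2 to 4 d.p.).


Formula: V = N * log2(η), where N = N1 + N2 and η = η1 + η2
η = 24 + 35 = 59
N = 185 + 273 = 458
log2(59) ≈ 5.8826
V = 458 * 5.8826 = 2694.23

2694.23


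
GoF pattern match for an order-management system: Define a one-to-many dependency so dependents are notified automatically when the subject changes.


This matches the Observer pattern

Observer


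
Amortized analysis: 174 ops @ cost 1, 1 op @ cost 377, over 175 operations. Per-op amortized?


Formula: Amortized cost = Total cost / Operations
Total cost = (174 * 1) + (1 * 377)
Total cost = 174 + 377 = 551
Amortized = 551 / 175 = 3.1486

3.1486


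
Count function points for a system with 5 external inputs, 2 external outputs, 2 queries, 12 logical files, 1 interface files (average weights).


UFP = EI*4 + EO*5 + EQ*4 + ILF*10 + EIF*7
UFP = 5*4 + 2*5 + 2*4 + 12*10 + 1*7
UFP = 20 + 10 + 8 + 120 + 7
UFP = 165

165


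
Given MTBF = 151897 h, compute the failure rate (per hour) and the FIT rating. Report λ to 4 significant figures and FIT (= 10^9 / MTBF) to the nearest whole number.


Formula: λ = 1 / MTBF; FIT = λ × 1e9 = 1e9 / MTBF
λ = 1 / 151897 ≈ 6.583e-06 failures/hour
FIT = 1e9 / 151897 ≈ 6583 failures per 1e9 hours (nearest whole number)

λ = 6.583e-06 /h, FIT = 6583


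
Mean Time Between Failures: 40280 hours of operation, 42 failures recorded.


Formula: MTBF = Total operating time / Number of failures
MTBF = 40280 / 42
MTBF = 959.05 hours

959.05 hours


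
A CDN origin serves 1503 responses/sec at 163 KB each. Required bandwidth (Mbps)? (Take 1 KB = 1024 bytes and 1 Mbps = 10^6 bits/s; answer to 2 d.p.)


Formula: Mbps = payload_bytes * RPS * 8 / 1e6
Payload per request = 163 KB = 163 * 1024 = 166912 bytes
Total bytes/sec = 166912 * 1503 = 250868736
Total bits/sec = 250868736 * 8 = 2006949888
Mbps = 2006949888 / 1e6 = 2006.95

2006.95 Mbps


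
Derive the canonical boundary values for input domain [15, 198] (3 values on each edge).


Range: [15, 198]
Boundaries: just below min, min, min+1, max-1, max, just above max
Values: [14, 15, 16, 197, 198, 199]

[14, 15, 16, 197, 198, 199]


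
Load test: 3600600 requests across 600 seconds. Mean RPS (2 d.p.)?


Formula: throughput = requests / seconds
throughput = 3600600 / 600
throughput = 6001.0 requests/second

6001.0 requests/second


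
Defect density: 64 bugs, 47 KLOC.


Defect density = defects / KLOC
Defect density = 64 / 47
Defect density = 1.362 defects/KLOC

1.362 defects/KLOC


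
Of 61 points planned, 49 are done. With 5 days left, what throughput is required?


Formula: Required rate = Remaining points / Days left
Remaining = 61 - 49 = 12 points
Required rate = 12 / 5 = 2.4 points/day

2.4 points/day


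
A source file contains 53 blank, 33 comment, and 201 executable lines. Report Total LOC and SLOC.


Total LOC = blank + comment + code
Total LOC = 53 + 33 + 201 = 287
SLOC (source only) = code = 201

Total LOC: 287, SLOC: 201


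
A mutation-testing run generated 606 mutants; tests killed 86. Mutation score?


Mutation score = killed / total * 100
Mutation score = 86 / 606 * 100
Mutation score = 14.19%

14.19%


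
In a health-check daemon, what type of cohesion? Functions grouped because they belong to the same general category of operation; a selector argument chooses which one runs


Reasoning: Grouped by category of activity, not by data or sequence
Type: Logical cohesion

Logical cohesion


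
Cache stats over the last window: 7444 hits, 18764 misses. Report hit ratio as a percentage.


Formula: hit rate = hits / (hits + misses) * 100
hit rate = 7444 / (7444 + 18764) * 100
hit rate = 7444 / 26208 * 100
hit rate = 28.4%

28.4%


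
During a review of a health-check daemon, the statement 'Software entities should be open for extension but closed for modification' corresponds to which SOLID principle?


This describes the Open/Closed Principle (OCP)

Open/Closed Principle (OCP)


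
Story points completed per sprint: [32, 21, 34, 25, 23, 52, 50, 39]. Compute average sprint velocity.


Formula: Avg velocity = Total points / Number of sprints
Points: [32, 21, 34, 25, 23, 52, 50, 39]
Sum = 32 + 21 + 34 + 25 + 23 + 52 + 50 + 39 = 276
Avg velocity = 276 / 8 = 34.5 points/sprint

34.5 points/sprint


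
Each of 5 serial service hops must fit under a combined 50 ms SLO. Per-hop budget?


Formula: per_stage = total_budget / stages
per_stage = 50 / 5
per_stage = 10.0 ms

10.0 ms


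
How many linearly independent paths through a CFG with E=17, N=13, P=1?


Formula: V(G) = E - N + 2P
V(G) = 17 - 13 + 2*1
V(G) = 4 + 2
V(G) = 6

6


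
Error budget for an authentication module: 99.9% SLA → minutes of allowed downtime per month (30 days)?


Formula: allowed downtime = period * (100 - SLA) / 100
Period (month (30 days)) = 43200 minutes
Unavailability fraction = (100 - 99.9) / 100
Allowed downtime = 43200 * (100 - 99.9) / 100
Allowed downtime = 43.2 minutes

43.2 minutes


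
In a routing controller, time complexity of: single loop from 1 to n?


Reasoning: one pass through n items
Complexity: O(n)

O(n)


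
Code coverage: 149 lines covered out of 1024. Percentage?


Coverage = covered / total * 100
Coverage = 149 / 1024 * 100
Coverage = 14.55%

14.55%


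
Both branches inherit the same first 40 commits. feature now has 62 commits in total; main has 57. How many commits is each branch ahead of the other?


Common ancestor: commit #40
feature commits after divergence: 62 - 40 = 22
main commits after divergence: 57 - 40 = 17
feature is 22 commits ahead of main
main is 17 commits ahead of feature

feature ahead: 22, main ahead: 17


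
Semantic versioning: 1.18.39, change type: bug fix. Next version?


Current: 1.18.39
Change category: 'bug fix' → patch bump
SemVer rule: patch bump → increment PATCH (MAJOR and MINOR unchanged)
New: 1.18.40

1.18.40


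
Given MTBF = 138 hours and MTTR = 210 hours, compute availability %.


Availability = MTBF / (MTBF + MTTR)
Availability = 138 / (138 + 210)
Availability = 138 / 348
Availability = 39.6552%

39.6552%


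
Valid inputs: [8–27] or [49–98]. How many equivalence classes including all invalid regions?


Valid ranges: [8,27] and [49,98]
Class 1: x < 8 — invalid
Class 2: 8 ≤ x ≤ 27 — valid
Class 3: 27 < x < 49 — invalid (gap between ranges)
Class 4: 49 ≤ x ≤ 98 — valid
Class 5: x > 98 — invalid
Total equivalence classes: 5

5 equivalence classes


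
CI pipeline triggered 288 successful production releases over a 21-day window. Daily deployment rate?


Formula: deployments per day = releases / days
= 288 / 21
= 13.714 deploys/day
(equivalently, 96.0 deploys/week)

13.714 deploys/day


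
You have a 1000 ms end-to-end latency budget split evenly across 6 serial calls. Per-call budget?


Formula: per_stage = total_budget / stages
per_stage = 1000 / 6
per_stage = 166.67 ms

166.67 ms


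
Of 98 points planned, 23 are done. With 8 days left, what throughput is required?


Formula: Required rate = Remaining points / Days left
Remaining = 98 - 23 = 75 points
Required rate = 75 / 8 = 9.38 points/day

9.38 points/day


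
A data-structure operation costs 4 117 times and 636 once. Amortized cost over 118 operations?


Formula: Amortized cost = Total cost / Operations
Total cost = (117 * 4) + (1 * 636)
Total cost = 468 + 636 = 1104
Amortized = 1104 / 118 = 9.3559

9.3559


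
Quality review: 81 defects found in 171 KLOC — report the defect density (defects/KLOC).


Defect density = defects / KLOC
Defect density = 81 / 171
Defect density = 0.474 defects/KLOC

0.474 defects/KLOC


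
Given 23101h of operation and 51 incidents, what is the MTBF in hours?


Formula: MTBF = Total operating time / Number of failures
MTBF = 23101 / 51
MTBF = 452.96 hours

452.96 hours


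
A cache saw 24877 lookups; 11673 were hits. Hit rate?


Formula: hit rate = hits / (hits + misses) * 100
hit rate = 11673 / (11673 + 13204) * 100
hit rate = 11673 / 24877 * 100
hit rate = 46.92%

46.92%


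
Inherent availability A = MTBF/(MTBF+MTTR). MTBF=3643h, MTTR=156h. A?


Availability = MTBF / (MTBF + MTTR)
Availability = 3643 / (3643 + 156)
Availability = 3643 / 3799
Availability = 95.8937%

95.8937%


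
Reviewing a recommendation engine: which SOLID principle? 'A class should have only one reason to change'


This describes the Single Responsibility Principle (SRP)

Single Responsibility Principle (SRP)


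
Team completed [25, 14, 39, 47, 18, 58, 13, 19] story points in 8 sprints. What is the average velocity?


Formula: Avg velocity = Total points / Number of sprints
Points: [25, 14, 39, 47, 18, 58, 13, 19]
Sum = 25 + 14 + 39 + 47 + 18 + 58 + 13 + 19 = 233
Avg velocity = 233 / 8 = 29.13 points/sprint

29.13 points/sprint


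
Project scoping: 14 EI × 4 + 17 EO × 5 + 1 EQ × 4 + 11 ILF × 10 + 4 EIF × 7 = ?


UFP = EI*4 + EO*5 + EQ*4 + ILF*10 + EIF*7
UFP = 14*4 + 17*5 + 1*4 + 11*10 + 4*7
UFP = 56 + 85 + 4 + 110 + 28
UFP = 283

283


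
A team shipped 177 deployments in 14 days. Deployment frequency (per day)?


Formula: deployments per day = releases / days
= 177 / 14
= 12.643 deploys/day
(equivalently, 88.5 deploys/week)

12.643 deploys/day


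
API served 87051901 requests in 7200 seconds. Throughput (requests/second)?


Formula: throughput = requests / seconds
throughput = 87051901 / 7200
throughput = 12090.54 requests/second

12090.54 requests/second


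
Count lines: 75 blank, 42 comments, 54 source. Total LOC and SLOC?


Total LOC = blank + comment + code
Total LOC = 75 + 42 + 54 = 171
SLOC (source only) = code = 54

Total LOC: 171, SLOC: 54


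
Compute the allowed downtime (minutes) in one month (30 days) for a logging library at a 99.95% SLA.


Formula: allowed downtime = period * (100 - SLA) / 100
Period (month (30 days)) = 43200 minutes
Unavailability fraction = (100 - 99.95) / 100
Allowed downtime = 43200 * (100 - 99.95) / 100
Allowed downtime = 21.6 minutes

21.6 minutes


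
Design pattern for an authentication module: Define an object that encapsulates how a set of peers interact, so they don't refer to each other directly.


This matches the Mediator pattern

Mediator


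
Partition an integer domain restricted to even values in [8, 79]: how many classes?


Constraint: even integers in [8, 79]
Class 1: x < 8 — out-of-range invalid
Class 2: x in [8,79] but odd — wrong type invalid
Class 3: x in [8,79] and even — valid
Class 4: x > 79 — out-of-range invalid
Total equivalence classes: 4

4 equivalence classes


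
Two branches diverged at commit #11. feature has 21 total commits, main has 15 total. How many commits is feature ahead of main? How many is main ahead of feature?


Common ancestor: commit #11
feature commits after divergence: 21 - 11 = 10
main commits after divergence: 15 - 11 = 4
feature is 10 commits ahead of main
main is 4 commits ahead of feature

feature ahead: 10, main ahead: 4


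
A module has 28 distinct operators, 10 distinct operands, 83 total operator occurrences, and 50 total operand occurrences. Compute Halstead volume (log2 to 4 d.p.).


Formula: V = N * log2(η), where N = N1 + N2 and η = η1 + η2
η = 28 + 10 = 38
N = 83 + 50 = 133
log2(38) ≈ 5.2479
V = 133 * 5.2479 = 697.97

697.97


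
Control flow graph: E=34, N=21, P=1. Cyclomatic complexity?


Formula: V(G) = E - N + 2P
V(G) = 34 - 21 + 2*1
V(G) = 13 + 2
V(G) = 15

15


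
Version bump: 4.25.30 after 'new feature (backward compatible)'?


Current: 4.25.30
Change category: 'new feature (backward compatible)' → minor bump
SemVer rule: minor bump → increment MINOR, reset PATCH to 0 (MAJOR unchanged)
New: 4.26.0

4.26.0


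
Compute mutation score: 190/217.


Mutation score = killed / total * 100
Mutation score = 190 / 217 * 100
Mutation score = 87.56%

87.56%


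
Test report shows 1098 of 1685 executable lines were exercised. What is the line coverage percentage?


Coverage = covered / total * 100
Coverage = 1098 / 1685 * 100
Coverage = 65.16%

65.16%


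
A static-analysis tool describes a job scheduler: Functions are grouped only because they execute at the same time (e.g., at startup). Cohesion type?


Reasoning: Related by timing only
Type: Temporal cohesion

Temporal cohesion


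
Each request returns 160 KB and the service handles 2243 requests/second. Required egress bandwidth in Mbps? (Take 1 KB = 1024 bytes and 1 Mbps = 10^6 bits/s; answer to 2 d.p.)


Formula: Mbps = payload_bytes * RPS * 8 / 1e6
Payload per request = 160 KB = 160 * 1024 = 163840 bytes
Total bytes/sec = 163840 * 2243 = 367493120
Total bits/sec = 367493120 * 8 = 2939944960
Mbps = 2939944960 / 1e6 = 2939.94

2939.94 Mbps


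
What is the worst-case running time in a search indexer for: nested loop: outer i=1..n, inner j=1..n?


Reasoning: n iterations times n iterations
Complexity: O(n^2)

O(n^2)


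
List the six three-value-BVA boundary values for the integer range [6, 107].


Range: [6, 107]
Boundaries: just below min, min, min+1, max-1, max, just above max
Values: [5, 6, 7, 106, 107, 108]

[5, 6, 7, 106, 107, 108]


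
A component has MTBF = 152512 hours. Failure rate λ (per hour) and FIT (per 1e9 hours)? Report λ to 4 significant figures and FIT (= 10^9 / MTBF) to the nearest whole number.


Formula: λ = 1 / MTBF; FIT = λ × 1e9 = 1e9 / MTBF
λ = 1 / 152512 ≈ 6.557e-06 failures/hour
FIT = 1e9 / 152512 ≈ 6557 failures per 1e9 hours (nearest whole number)

λ = 6.557e-06 /h, FIT = 6557


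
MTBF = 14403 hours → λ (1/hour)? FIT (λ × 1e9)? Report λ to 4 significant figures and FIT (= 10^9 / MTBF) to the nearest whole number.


Formula: λ = 1 / MTBF; FIT = λ × 1e9 = 1e9 / MTBF
λ = 1 / 14403 ≈ 6.943e-05 failures/hour
FIT = 1e9 / 14403 ≈ 69430 failures per 1e9 hours (nearest whole number)

λ = 6.943e-05 /h, FIT = 69430


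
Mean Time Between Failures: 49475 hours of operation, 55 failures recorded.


Formula: MTBF = Total operating time / Number of failures
MTBF = 49475 / 55
MTBF = 899.55 hours

899.55 hours


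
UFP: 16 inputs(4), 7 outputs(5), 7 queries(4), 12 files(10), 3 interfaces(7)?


UFP = EI*4 + EO*5 + EQ*4 + ILF*10 + EIF*7
UFP = 16*4 + 7*5 + 7*4 + 12*10 + 3*7
UFP = 64 + 35 + 28 + 120 + 21
UFP = 268

268


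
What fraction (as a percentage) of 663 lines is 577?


Coverage = covered / total * 100
Coverage = 577 / 663 * 100
Coverage = 87.03%

87.03%


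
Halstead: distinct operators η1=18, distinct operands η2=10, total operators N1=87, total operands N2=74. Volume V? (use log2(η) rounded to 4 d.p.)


Formula: V = N * log2(η), where N = N1 + N2 and η = η1 + η2
η = 18 + 10 = 28
N = 87 + 74 = 161
log2(28) ≈ 4.8074
V = 161 * 4.8074 = 773.99

773.99


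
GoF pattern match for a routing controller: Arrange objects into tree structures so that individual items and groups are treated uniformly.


This matches the Composite pattern

Composite


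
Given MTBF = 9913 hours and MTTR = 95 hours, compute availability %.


Availability = MTBF / (MTBF + MTTR)
Availability = 9913 / (9913 + 95)
Availability = 9913 / 10008
Availability = 99.0508%

99.0508%


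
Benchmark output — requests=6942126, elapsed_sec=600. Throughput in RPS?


Formula: throughput = requests / seconds
throughput = 6942126 / 600
throughput = 11570.21 requests/second

11570.21 requests/second


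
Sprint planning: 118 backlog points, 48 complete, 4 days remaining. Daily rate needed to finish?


Formula: Required rate = Remaining points / Days left
Remaining = 118 - 48 = 70 points
Required rate = 70 / 4 = 17.5 points/day

17.5 points/day


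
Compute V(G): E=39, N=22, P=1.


Formula: V(G) = E - N + 2P
V(G) = 39 - 22 + 2*1
V(G) = 17 + 2
V(G) = 19

19


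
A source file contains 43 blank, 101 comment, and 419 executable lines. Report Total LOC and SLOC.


Total LOC = blank + comment + code
Total LOC = 43 + 101 + 419 = 563
SLOC (source only) = code = 419

Total LOC: 563, SLOC: 419


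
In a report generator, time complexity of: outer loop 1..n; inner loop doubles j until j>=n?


Reasoning: linear outer times logarithmic inner
Complexity: O(n log n)

O(n log n)


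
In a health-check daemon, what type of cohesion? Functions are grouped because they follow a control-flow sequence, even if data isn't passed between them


Reasoning: Grouped by order of execution within a routine, not by data flow
Type: Procedural cohesion

Procedural cohesion


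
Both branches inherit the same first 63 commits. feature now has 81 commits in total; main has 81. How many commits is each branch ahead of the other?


Common ancestor: commit #63
feature commits after divergence: 81 - 63 = 18
main commits after divergence: 81 - 63 = 18
feature is 18 commits ahead of main
main is 18 commits ahead of feature

feature ahead: 18, main ahead: 18


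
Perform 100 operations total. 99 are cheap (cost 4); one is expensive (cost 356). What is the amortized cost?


Formula: Amortized cost = Total cost / Operations
Total cost = (99 * 4) + (1 * 356)
Total cost = 396 + 356 = 752
Amortized = 752 / 100 = 7.52

7.52


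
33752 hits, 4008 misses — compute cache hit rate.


Formula: hit rate = hits / (hits + misses) * 100
hit rate = 33752 / (33752 + 4008) * 100
hit rate = 33752 / 37760 * 100
hit rate = 89.39%

89.39%


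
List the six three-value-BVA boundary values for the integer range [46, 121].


Range: [46, 121]
Boundaries: just below min, min, min+1, max-1, max, just above max
Values: [45, 46, 47, 120, 121, 122]

[45, 46, 47, 120, 121, 122]


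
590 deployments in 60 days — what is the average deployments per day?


Formula: deployments per day = releases / days
= 590 / 60
= 9.833 deploys/day
(equivalently, 68.83 deploys/week)

9.833 deploys/day


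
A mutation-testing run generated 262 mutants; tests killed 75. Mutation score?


Mutation score = killed / total * 100
Mutation score = 75 / 262 * 100
Mutation score = 28.63%

28.63%


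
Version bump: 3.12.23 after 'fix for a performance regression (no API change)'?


Current: 3.12.23
Change category: 'fix for a performance regression (no API change)' → patch bump
SemVer rule: patch bump → increment PATCH (MAJOR and MINOR unchanged)
New: 3.12.24

3.12.24


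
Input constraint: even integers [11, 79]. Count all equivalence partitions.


Constraint: even integers in [11, 79]
Class 1: x < 11 — out-of-range invalid
Class 2: x in [11,79] but odd — wrong type invalid
Class 3: x in [11,79] and even — valid
Class 4: x > 79 — out-of-range invalid
Total equivalence classes: 4

4 equivalence classes


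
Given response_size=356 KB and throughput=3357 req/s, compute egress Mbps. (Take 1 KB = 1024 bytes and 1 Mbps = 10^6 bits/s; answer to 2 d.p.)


Formula: Mbps = payload_bytes * RPS * 8 / 1e6
Payload per request = 356 KB = 356 * 1024 = 364544 bytes
Total bytes/sec = 364544 * 3357 = 1223774208
Total bits/sec = 1223774208 * 8 = 9790193664
Mbps = 9790193664 / 1e6 = 9790.19

9790.19 Mbps


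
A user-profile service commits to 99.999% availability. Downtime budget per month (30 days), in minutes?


Formula: allowed downtime = period * (100 - SLA) / 100
Period (month (30 days)) = 43200 minutes
Unavailability fraction = (100 - 99.999) / 100
Allowed downtime = 43200 * (100 - 99.999) / 100
Allowed downtime = 0.432 minutes

0.432 minutes


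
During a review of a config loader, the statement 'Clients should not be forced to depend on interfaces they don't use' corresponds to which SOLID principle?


This describes the Interface Segregation Principle (ISP)

Interface Segregation Principle (ISP)


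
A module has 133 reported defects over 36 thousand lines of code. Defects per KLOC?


Defect density = defects / KLOC
Defect density = 133 / 36
Defect density = 3.694 defects/KLOC

3.694 defects/KLOC


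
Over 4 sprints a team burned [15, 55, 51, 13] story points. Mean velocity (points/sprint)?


Formula: Avg velocity = Total points / Number of sprints
Points: [15, 55, 51, 13]
Sum = 15 + 55 + 51 + 13 = 134
Avg velocity = 134 / 4 = 33.5 points/sprint

33.5 points/sprint


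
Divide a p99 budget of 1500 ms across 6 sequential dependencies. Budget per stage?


Formula: per_stage = total_budget / stages
per_stage = 1500 / 6
per_stage = 250.0 ms

250.0 ms


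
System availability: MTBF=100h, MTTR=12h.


Availability = MTBF / (MTBF + MTTR)
Availability = 100 / (100 + 12)
Availability = 100 / 112
Availability = 89.2857%

89.2857%


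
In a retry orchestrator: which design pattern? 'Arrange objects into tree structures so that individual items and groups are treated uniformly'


This matches the Composite pattern

Composite


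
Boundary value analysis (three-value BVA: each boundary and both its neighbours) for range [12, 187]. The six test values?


Range: [12, 187]
Boundaries: just below min, min, min+1, max-1, max, just above max
Values: [11, 12, 13, 186, 187, 188]

[11, 12, 13, 186, 187, 188]


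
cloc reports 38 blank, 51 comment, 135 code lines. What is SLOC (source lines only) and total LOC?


Total LOC = blank + comment + code
Total LOC = 38 + 51 + 135 = 224
SLOC (source only) = code = 135

Total LOC: 224, SLOC: 135


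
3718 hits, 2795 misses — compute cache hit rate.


Formula: hit rate = hits / (hits + misses) * 100
hit rate = 3718 / (3718 + 2795) * 100
hit rate = 3718 / 6513 * 100
hit rate = 57.09%

57.09%


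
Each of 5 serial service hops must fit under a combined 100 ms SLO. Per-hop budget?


Formula: per_stage = total_budget / stages
per_stage = 100 / 5
per_stage = 20.0 ms

20.0 ms


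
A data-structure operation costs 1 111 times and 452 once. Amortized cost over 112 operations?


Formula: Amortized cost = Total cost / Operations
Total cost = (111 * 1) + (1 * 452)
Total cost = 111 + 452 = 563
Amortized = 563 / 112 = 5.0268

5.0268


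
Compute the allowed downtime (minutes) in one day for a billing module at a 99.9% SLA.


Formula: allowed downtime = period * (100 - SLA) / 100
Period (day) = 1440 minutes
Unavailability fraction = (100 - 99.9) / 100
Allowed downtime = 1440 * (100 - 99.9) / 100
Allowed downtime = 1.44 minutes

1.44 minutes


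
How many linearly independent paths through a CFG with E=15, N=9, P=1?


Formula: V(G) = E - N + 2P
V(G) = 15 - 9 + 2*1
V(G) = 6 + 2
V(G) = 8

8


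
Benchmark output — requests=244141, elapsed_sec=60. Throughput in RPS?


Formula: throughput = requests / seconds
throughput = 244141 / 60
throughput = 4069.02 requests/second

4069.02 requests/second


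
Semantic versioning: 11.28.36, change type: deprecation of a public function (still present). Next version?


Current: 11.28.36
Change category: 'deprecation of a public function (still present)' → minor bump
SemVer rule: minor bump → increment MINOR, reset PATCH to 0 (MAJOR unchanged)
New: 11.29.0

11.29.0


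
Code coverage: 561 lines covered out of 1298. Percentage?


Coverage = covered / total * 100
Coverage = 561 / 1298 * 100
Coverage = 43.22%

43.22%


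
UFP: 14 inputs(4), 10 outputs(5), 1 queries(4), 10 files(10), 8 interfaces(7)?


UFP = EI*4 + EO*5 + EQ*4 + ILF*10 + EIF*7
UFP = 14*4 + 10*5 + 1*4 + 10*10 + 8*7
UFP = 56 + 50 + 4 + 100 + 56
UFP = 266

266


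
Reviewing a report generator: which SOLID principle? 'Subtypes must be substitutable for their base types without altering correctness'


This describes the Liskov Substitution Principle (LSP)

Liskov Substitution Principle (LSP)


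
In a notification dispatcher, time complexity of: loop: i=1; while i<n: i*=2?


Reasoning: i doubles each step so iterations are log2(n)
Complexity: O(log n)

O(log n)


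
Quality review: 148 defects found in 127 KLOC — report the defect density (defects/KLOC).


Defect density = defects / KLOC
Defect density = 148 / 127
Defect density = 1.165 defects/KLOC

1.165 defects/KLOC


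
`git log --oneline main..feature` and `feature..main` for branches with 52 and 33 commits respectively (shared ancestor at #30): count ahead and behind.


Common ancestor: commit #30
feature commits after divergence: 52 - 30 = 22
main commits after divergence: 33 - 30 = 3
feature is 22 commits ahead of main
main is 3 commits ahead of feature

feature ahead: 22, main ahead: 3


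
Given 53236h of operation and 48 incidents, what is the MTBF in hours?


Formula: MTBF = Total operating time / Number of failures
MTBF = 53236 / 48
MTBF = 1109.08 hours

1109.08 hours


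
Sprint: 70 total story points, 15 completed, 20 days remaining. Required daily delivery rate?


Formula: Required rate = Remaining points / Days left
Remaining = 70 - 15 = 55 points
Required rate = 55 / 20 = 2.75 points/day

2.75 points/day


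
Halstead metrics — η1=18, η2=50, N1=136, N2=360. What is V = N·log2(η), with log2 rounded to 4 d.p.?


Formula: V = N * log2(η), where N = N1 + N2 and η = η1 + η2
η = 18 + 50 = 68
N = 136 + 360 = 496
log2(68) ≈ 6.0875
V = 496 * 6.0875 = 3019.40

3019.40


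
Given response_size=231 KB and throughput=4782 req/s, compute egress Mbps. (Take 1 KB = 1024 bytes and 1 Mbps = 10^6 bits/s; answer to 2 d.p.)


Formula: Mbps = payload_bytes * RPS * 8 / 1e6
Payload per request = 231 KB = 231 * 1024 = 236544 bytes
Total bytes/sec = 236544 * 4782 = 1131153408
Total bits/sec = 1131153408 * 8 = 9049227264
Mbps = 9049227264 / 1e6 = 9049.23

9049.23 Mbps


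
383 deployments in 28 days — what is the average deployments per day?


Formula: deployments per day = releases / days
= 383 / 28
= 13.679 deploys/day
(equivalently, 95.75 deploys/week)

13.679 deploys/day


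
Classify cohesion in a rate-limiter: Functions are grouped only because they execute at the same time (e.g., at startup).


Reasoning: Related by timing only
Type: Temporal cohesion

Temporal cohesion


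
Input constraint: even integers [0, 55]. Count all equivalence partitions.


Constraint: even integers in [0, 55]
Class 1: x < 0 — out-of-range invalid
Class 2: x in [0,55] but odd — wrong type invalid
Class 3: x in [0,55] and even — valid
Class 4: x > 55 — out-of-range invalid
Total equivalence classes: 4

4 equivalence classes


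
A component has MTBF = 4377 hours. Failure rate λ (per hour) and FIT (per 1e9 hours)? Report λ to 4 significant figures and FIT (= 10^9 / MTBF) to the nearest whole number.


Formula: λ = 1 / MTBF; FIT = λ × 1e9 = 1e9 / MTBF
λ = 1 / 4377 ≈ 2.285e-04 failures/hour
FIT = 1e9 / 4377 ≈ 228467 failures per 1e9 hours (nearest whole number)

λ = 2.285e-04 /h, FIT = 228467


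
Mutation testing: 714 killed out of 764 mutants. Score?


Mutation score = killed / total * 100
Mutation score = 714 / 764 * 100
Mutation score = 93.46%

93.46%


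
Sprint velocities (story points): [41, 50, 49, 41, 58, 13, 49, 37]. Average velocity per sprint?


Formula: Avg velocity = Total points / Number of sprints
Points: [41, 50, 49, 41, 58, 13, 49, 37]
Sum = 41 + 50 + 49 + 41 + 58 + 13 + 49 + 37 = 338
Avg velocity = 338 / 8 = 42.25 points/sprint

42.25 points/sprint


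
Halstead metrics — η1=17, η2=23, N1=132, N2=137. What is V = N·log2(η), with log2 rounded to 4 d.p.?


Formula: V = N * log2(η), where N = N1 + N2 and η = η1 + η2
η = 17 + 23 = 40
N = 132 + 137 = 269
log2(40) ≈ 5.3219
V = 269 * 5.3219 = 1431.59

1431.59


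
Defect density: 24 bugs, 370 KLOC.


Defect density = defects / KLOC
Defect density = 24 / 370
Defect density = 0.065 defects/KLOC

0.065 defects/KLOC


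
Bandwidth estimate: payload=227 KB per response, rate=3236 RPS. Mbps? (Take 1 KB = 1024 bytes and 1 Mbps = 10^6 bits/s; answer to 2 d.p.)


Formula: Mbps = payload_bytes * RPS * 8 / 1e6
Payload per request = 227 KB = 227 * 1024 = 232448 bytes
Total bytes/sec = 232448 * 3236 = 752201728
Total bits/sec = 752201728 * 8 = 6017613824
Mbps = 6017613824 / 1e6 = 6017.61

6017.61 Mbps


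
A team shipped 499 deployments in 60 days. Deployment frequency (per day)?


Formula: deployments per day = releases / days
= 499 / 60
= 8.317 deploys/day
(equivalently, 58.22 deploys/week)

8.317 deploys/day


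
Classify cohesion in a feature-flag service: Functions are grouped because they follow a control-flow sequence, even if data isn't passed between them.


Reasoning: Grouped by order of execution within a routine, not by data flow
Type: Procedural cohesion

Procedural cohesion


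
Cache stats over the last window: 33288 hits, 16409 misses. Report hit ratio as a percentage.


Formula: hit rate = hits / (hits + misses) * 100
hit rate = 33288 / (33288 + 16409) * 100
hit rate = 33288 / 49697 * 100
hit rate = 66.98%

66.98%


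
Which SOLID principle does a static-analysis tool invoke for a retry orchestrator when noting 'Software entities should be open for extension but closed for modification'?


This describes the Open/Closed Principle (OCP)

Open/Closed Principle (OCP)


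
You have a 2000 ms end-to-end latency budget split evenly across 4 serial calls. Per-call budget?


Formula: per_stage = total_budget / stages
per_stage = 2000 / 4
per_stage = 500.0 ms

500.0 ms


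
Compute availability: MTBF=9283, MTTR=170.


Availability = MTBF / (MTBF + MTTR)
Availability = 9283 / (9283 + 170)
Availability = 9283 / 9453
Availability = 98.2016%

98.2016%


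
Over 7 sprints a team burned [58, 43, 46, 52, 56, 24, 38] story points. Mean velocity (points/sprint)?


Formula: Avg velocity = Total points / Number of sprints
Points: [58, 43, 46, 52, 56, 24, 38]
Sum = 58 + 43 + 46 + 52 + 56 + 24 + 38 = 317
Avg velocity = 317 / 7 = 45.29 points/sprint

45.29 points/sprint


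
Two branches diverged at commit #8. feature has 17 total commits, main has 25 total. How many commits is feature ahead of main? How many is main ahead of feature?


Common ancestor: commit #8
feature commits after divergence: 17 - 8 = 9
main commits after divergence: 25 - 8 = 17
feature is 9 commits ahead of main
main is 17 commits ahead of feature

feature ahead: 9, main ahead: 17


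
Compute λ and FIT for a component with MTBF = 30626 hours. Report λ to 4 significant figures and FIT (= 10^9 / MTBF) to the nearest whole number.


Formula: λ = 1 / MTBF; FIT = λ × 1e9 = 1e9 / MTBF
λ = 1 / 30626 ≈ 3.265e-05 failures/hour
FIT = 1e9 / 30626 ≈ 32652 failures per 1e9 hours (nearest whole number)

λ = 3.265e-05 /h, FIT = 32652


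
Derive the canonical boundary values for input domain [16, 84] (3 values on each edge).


Range: [16, 84]
Boundaries: just below min, min, min+1, max-1, max, just above max
Values: [15, 16, 17, 83, 84, 85]

[15, 16, 17, 83, 84, 85]


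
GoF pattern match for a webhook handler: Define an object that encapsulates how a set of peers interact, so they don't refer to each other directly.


This matches the Mediator pattern

Mediator


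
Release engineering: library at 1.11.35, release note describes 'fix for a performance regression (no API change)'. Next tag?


Current: 1.11.35
Change category: 'fix for a performance regression (no API change)' → patch bump
SemVer rule: patch bump → increment PATCH (MAJOR and MINOR unchanged)
New: 1.11.36

1.11.36


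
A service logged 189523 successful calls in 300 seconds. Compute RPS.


Formula: throughput = requests / seconds
throughput = 189523 / 300
throughput = 631.74 requests/second

631.74 requests/second


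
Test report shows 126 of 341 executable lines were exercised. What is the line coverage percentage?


Coverage = covered / total * 100
Coverage = 126 / 341 * 100
Coverage = 36.95%

36.95%


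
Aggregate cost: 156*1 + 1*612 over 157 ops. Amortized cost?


Formula: Amortized cost = Total cost / Operations
Total cost = (156 * 1) + (1 * 612)
Total cost = 156 + 612 = 768
Amortized = 768 / 157 = 4.8917

4.8917


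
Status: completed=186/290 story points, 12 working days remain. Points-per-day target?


Formula: Required rate = Remaining points / Days left
Remaining = 290 - 186 = 104 points
Required rate = 104 / 12 = 8.67 points/day

8.67 points/day


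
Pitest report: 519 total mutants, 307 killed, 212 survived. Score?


Mutation score = killed / total * 100
Mutation score = 307 / 519 * 100
Mutation score = 59.15%

59.15%


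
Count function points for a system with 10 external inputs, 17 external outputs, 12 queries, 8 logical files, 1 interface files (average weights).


UFP = EI*4 + EO*5 + EQ*4 + ILF*10 + EIF*7
UFP = 10*4 + 17*5 + 12*4 + 8*10 + 1*7
UFP = 40 + 85 + 48 + 80 + 7
UFP = 260

260


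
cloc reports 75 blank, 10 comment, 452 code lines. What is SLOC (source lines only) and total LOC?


Total LOC = blank + comment + code
Total LOC = 75 + 10 + 452 = 537
SLOC (source only) = code = 452

Total LOC: 537, SLOC: 452


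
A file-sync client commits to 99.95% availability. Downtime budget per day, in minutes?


Formula: allowed downtime = period * (100 - SLA) / 100
Period (day) = 1440 minutes
Unavailability fraction = (100 - 99.95) / 100
Allowed downtime = 1440 * (100 - 99.95) / 100
Allowed downtime = 0.72 minutes

0.72 minutes
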